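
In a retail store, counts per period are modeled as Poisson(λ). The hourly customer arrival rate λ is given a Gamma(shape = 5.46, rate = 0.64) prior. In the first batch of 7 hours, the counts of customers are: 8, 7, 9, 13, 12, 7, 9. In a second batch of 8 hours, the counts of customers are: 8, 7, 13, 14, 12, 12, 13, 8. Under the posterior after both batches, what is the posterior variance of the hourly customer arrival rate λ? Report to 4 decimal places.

0.6437

With a Gamma(shape α, rate β) prior, the Poisson likelihood is conjugate: the posterior is Gamma(α + ΣXᵢ, β + n).
Batch 1: sum of counts S = 65 over n = 7 hours.
After batch 1: Gamma(α+S, β+n) = Gamma(5.46+65, 0.64+7) = Gamma(70.46, 7.64).
Batch 2: sum of counts S = 87 over n = 8 hours.
After batch 2: Gamma(α+S, β+n) = Gamma(70.46+87, 7.64+8) = Gamma(157.46, 15.64).
Var = α/β² = 157.46/15.64² = 0.6437.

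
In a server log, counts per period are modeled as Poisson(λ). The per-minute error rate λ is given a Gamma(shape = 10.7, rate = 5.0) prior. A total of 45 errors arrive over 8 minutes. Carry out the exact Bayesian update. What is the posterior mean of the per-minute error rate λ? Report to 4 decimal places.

4.2846

With a Gamma(shape α, rate β) prior, the Poisson likelihood is conjugate: the posterior is Gamma(α + ΣXᵢ, β + n).
Posterior: Gamma(α+S, β+n) = Gamma(10.7+45, 5.0+8) = Gamma(55.7, 13.0).
Posterior mean = α/β = 55.7/13.0 = 4.2846.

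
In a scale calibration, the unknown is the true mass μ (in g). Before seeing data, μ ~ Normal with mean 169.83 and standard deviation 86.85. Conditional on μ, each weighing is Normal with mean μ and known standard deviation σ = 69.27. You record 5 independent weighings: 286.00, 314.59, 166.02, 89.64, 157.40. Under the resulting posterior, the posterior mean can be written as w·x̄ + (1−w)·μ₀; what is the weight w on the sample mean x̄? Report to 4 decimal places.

For Normal data with known variance σ², a Normal(μ₀, σ₀²) prior on μ is conjugate. Posterior precision = 1/σ₀² + n/σ²; posterior mean is the precision-weighted average of μ₀ and x̄.
σ₀² = 86.85² = 7542.9225, σ² = 69.27² = 4798.3329. Prior precision 1/σ₀² = 1/7542.9225; data precision n/σ² = 5/4798.3329.
w = (n/σ²)/(1/σ₀² + n/σ²) = n·σ₀²/(σ² + n·σ₀²) = 5·7542.9225/(4798.3329 + 5·7542.9225) = 37714.6125/42512.9454 = 0.8871.

0.8871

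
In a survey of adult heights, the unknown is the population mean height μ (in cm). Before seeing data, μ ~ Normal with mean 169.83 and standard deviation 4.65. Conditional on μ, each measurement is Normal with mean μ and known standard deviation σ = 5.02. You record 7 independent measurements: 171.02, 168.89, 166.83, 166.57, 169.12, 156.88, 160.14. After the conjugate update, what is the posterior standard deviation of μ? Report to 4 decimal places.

1.7568

For Normal data with known variance σ², a Normal(μ₀, σ₀²) prior on μ is conjugate. Posterior precision = 1/σ₀² + n/σ²; posterior mean is the precision-weighted average of μ₀ and x̄.
σ₀² = 4.65² = 21.6225, σ² = 5.02² = 25.2004; σ² + n·σ₀² = 25.2004 + 7·21.6225 = 176.5579.
Posterior precision = 1/σ₀² + n/σ² = 1/21.6225 + 7/25.2004 = (σ² + n·σ₀²)/(σ₀²σ²) = 176.5579/(21.6225·25.2004); posterior variance σₙ² = σ₀²σ²/(σ² + n·σ₀²) = 21.6225·25.2004/176.5579 = 3.086215.
Posterior SD = √σₙ² = √(21.6225·25.2004/176.5579) = 1.7568.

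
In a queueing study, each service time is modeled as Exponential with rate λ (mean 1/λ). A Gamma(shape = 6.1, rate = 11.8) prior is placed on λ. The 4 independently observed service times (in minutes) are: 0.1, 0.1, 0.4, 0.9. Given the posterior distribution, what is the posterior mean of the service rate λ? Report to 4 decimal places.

0.7594

With a Gamma(shape α, rate β) prior on the exponential rate λ, the posterior after n observations with total T = Σxᵢ is Gamma(α+n, β+T).
Sum of observations T = 1.5 minutes; n = 4.
Posterior: Gamma(6.1+4, 11.8+1.5) = Gamma(10.1, 13.3).
Posterior mean of λ = α/β = 10.1/13.3 = 0.7594.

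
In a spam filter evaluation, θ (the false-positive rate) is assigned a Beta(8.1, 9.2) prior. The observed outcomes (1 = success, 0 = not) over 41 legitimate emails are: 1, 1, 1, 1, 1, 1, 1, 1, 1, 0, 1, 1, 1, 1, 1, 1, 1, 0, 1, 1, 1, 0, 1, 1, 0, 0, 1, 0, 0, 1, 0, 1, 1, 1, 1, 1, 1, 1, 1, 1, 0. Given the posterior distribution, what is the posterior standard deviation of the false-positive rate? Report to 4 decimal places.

The Beta prior is conjugate to a Binomial/Bernoulli likelihood; the update adds successes to α and failures to β.
Posterior: Beta(α+k, β+n−k) = Beta(8.1+32, 9.2+9) = Beta(40.1, 18.2).
Var = αβ/((α+β)²(α+β+1)) = 40.1·18.2/(58.3²·59.3) = 0.00362096; SD = √0.00362096 = 0.0602.

0.0602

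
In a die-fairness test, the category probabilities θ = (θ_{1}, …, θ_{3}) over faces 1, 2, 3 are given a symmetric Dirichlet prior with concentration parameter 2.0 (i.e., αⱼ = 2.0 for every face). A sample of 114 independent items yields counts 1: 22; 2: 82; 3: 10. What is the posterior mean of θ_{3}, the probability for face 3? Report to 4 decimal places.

The Dirichlet prior is conjugate to the Multinomial likelihood: each posterior αⱼ = prior αⱼ + observed count nⱼ.
Posterior concentration: (24.0, 84.0, 12.0), total = 120.0.
E[θ_{3}|data] = α_{3}/Σα = 12.0/120.0 = 0.1000.

0.1000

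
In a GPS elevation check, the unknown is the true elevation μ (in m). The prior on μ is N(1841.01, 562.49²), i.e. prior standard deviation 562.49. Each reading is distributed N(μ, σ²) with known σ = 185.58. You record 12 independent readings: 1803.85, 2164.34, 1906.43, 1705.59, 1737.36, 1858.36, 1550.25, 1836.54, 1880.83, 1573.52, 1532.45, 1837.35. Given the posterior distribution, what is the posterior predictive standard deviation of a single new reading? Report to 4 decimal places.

For Normal data with known variance σ², a Normal(μ₀, σ₀²) prior on μ is conjugate. Posterior precision = 1/σ₀² + n/σ²; posterior mean is the precision-weighted average of μ₀ and x̄.
σ₀² = 562.49² = 316395.0001, σ² = 185.58² = 34439.9364; σ² + n·σ₀² = 34439.9364 + 12·316395.0001 = 3831179.9376.
Posterior precision = 1/σ₀² + n/σ² = 1/316395.0001 + 12/34439.9364 = (σ² + n·σ₀²)/(σ₀²σ²) = 3831179.9376/(316395.0001·34439.9364); posterior variance σₙ² = σ₀²σ²/(σ² + n·σ₀²) = 316395.0001·34439.9364/3831179.9376 = 2844.195224.
Predictive variance for one new observation = σₙ² + σ² = 316395.0001·34439.9364/3831179.9376 + 34439.9364 = σ²·(σ₀² + 3831179.9376)/3831179.9376 = 34439.9364·4147574.9377/3831179.9376 = 37284.131624; SD = √(34439.9364·4147574.9377/3831179.9376) = 193.0910.

193.0910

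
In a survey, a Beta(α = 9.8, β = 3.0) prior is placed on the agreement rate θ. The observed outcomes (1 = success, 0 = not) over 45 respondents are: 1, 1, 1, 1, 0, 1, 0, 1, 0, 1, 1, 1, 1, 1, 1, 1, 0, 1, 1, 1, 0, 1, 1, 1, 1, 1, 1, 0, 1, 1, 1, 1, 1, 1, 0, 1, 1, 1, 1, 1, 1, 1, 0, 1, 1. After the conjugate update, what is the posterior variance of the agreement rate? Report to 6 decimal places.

The Beta prior is conjugate to a Binomial/Bernoulli likelihood; the update adds successes to α and failures to β.
Posterior: Beta(α+k, β+n−k) = Beta(9.8+37, 3.0+8) = Beta(46.8, 11.0).
Var = αβ/((α+β)²(α+β+1)) = 46.8·11.0/(57.8²·58.8) = 0.002621.

0.002621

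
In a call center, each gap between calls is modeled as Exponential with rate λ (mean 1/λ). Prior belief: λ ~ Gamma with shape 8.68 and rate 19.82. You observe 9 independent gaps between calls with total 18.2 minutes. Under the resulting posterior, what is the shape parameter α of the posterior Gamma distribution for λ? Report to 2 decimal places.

17.68

With a Gamma(shape α, rate β) prior on the exponential rate λ, the posterior after n observations with total T = Σxᵢ is Gamma(α+n, β+T).
Posterior: Gamma(8.68+9, 19.82+18.2) = Gamma(17.68, 38.02).
Posterior α = 17.68.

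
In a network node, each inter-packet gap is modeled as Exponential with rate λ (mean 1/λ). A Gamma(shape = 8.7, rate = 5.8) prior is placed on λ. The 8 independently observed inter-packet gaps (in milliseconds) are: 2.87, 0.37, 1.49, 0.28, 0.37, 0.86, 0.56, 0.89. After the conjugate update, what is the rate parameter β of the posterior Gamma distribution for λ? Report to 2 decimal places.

With a Gamma(shape α, rate β) prior on the exponential rate λ, the posterior after n observations with total T = Σxᵢ is Gamma(α+n, β+T).
Sum of observations T = 7.69 milliseconds; n = 8.
Posterior: Gamma(8.7+8, 5.8+7.69) = Gamma(16.7, 13.49).
Posterior β = 13.49.

13.49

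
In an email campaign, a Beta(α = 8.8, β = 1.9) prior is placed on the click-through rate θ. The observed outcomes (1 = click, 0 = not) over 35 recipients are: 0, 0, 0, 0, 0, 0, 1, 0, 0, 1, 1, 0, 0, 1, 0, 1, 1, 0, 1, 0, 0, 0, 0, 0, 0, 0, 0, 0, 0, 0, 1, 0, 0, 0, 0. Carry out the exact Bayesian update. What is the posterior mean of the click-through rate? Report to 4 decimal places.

0.3676

The Beta prior is conjugate to a Binomial/Bernoulli likelihood; the update adds successes to α and failures to β.
Posterior: Beta(α+k, β+n−k) = Beta(8.8+8, 1.9+27) = Beta(16.8, 28.9).
Posterior mean = α/(α+β) = 16.8/45.7 = 0.3676.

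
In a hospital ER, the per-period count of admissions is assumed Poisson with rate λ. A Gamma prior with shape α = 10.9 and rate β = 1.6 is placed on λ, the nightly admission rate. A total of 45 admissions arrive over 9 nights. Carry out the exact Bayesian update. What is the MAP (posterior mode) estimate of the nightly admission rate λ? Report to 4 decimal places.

5.1792

With a Gamma(shape α, rate β) prior, the Poisson likelihood is conjugate: the posterior is Gamma(α + ΣXᵢ, β + n).
Posterior: Gamma(α+S, β+n) = Gamma(10.9+45, 1.6+9) = Gamma(55.9, 10.6).
Mode of Gamma(α,β) for α≥1 is (α−1)/β = 54.9/10.6 = 5.1792.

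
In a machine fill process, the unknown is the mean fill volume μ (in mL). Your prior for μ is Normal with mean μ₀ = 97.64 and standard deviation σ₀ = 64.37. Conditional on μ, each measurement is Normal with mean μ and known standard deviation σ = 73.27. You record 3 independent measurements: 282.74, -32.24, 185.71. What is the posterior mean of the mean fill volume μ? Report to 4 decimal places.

For Normal data with known variance σ², a Normal(μ₀, σ₀²) prior on μ is conjugate. Posterior precision = 1/σ₀² + n/σ²; posterior mean is the precision-weighted average of μ₀ and x̄.
Σxᵢ = 282.74 + (-32.24) + 185.71 = 436.21, so n·x̄ = 436.21.
σ₀² = 64.37² = 4143.4969, σ² = 73.27² = 5368.4929; σ² + n·σ₀² = 5368.4929 + 3·4143.4969 = 17798.9836.
Posterior mean = (μ₀/σ₀² + n·x̄/σ²)/(1/σ₀² + n/σ²) = (σ²·μ₀ + σ₀²·n·x̄)/(σ² + n·σ₀²) = (5368.4929·97.64 + 4143.4969·436.21)/17798.9836 = 2331614.429505/17798.9836 = 130.9971.

130.9971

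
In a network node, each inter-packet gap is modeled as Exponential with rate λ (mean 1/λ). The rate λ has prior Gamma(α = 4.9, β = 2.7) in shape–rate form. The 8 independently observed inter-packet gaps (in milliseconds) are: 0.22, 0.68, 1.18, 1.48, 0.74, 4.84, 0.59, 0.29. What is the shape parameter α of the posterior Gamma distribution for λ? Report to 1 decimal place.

With a Gamma(shape α, rate β) prior on the exponential rate λ, the posterior after n observations with total T = Σxᵢ is Gamma(α+n, β+T).
Sum of observations T = 10.02 milliseconds; n = 8.
Posterior: Gamma(4.9+8, 2.7+10.02) = Gamma(12.9, 12.72).
Posterior α = 12.9.

12.9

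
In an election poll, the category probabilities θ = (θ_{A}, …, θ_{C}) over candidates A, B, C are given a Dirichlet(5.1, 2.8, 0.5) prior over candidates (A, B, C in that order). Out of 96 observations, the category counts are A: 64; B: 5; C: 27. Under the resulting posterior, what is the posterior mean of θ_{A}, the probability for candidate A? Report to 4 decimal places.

0.6619

The Dirichlet prior is conjugate to the Multinomial likelihood: each posterior αⱼ = prior αⱼ + observed count nⱼ.
Posterior concentration: (69.1, 7.8, 27.5), total = 104.4.
E[θ_{A}|data] = α_{A}/Σα = 69.1/104.4 = 0.6619.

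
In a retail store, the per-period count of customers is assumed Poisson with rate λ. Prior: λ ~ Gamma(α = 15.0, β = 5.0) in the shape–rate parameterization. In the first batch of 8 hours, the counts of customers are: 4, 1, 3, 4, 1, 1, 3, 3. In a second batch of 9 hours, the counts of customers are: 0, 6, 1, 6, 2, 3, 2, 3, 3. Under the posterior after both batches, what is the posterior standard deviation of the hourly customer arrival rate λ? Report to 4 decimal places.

0.3550

With a Gamma(shape α, rate β) prior, the Poisson likelihood is conjugate: the posterior is Gamma(α + ΣXᵢ, β + n).
Batch 1: sum of counts S = 20 over n = 8 hours.
After batch 1: Gamma(α+S, β+n) = Gamma(15.0+20, 5.0+8) = Gamma(35.0, 13.0).
Batch 2: sum of counts S = 26 over n = 9 hours.
After batch 2: Gamma(α+S, β+n) = Gamma(35.0+26, 13.0+9) = Gamma(61.0, 22.0).
SD = √α/β = √61.0/22.0 = 0.3550.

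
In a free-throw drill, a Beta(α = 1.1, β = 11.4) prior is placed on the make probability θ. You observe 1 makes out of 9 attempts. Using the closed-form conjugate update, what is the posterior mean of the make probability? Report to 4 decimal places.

The Beta prior is conjugate to a Binomial/Bernoulli likelihood; the update adds successes to α and failures to β.
Posterior: Beta(α+k, β+n−k) = Beta(1.1+1, 11.4+8) = Beta(2.1, 19.4).
Posterior mean = α/(α+β) = 2.1/21.5 = 0.0977.

0.0977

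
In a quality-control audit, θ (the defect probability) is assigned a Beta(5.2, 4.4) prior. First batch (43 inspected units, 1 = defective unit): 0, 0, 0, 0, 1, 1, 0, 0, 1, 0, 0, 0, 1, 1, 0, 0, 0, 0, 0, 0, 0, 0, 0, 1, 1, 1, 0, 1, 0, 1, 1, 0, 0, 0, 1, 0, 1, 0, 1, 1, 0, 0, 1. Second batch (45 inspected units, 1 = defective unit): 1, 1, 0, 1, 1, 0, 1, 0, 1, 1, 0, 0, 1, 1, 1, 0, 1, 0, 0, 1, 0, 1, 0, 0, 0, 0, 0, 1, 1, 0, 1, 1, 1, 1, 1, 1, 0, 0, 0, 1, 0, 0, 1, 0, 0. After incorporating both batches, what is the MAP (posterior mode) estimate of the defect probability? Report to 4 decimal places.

0.4519

The Beta prior is conjugate to a Binomial/Bernoulli likelihood; the update adds successes to α and failures to β.
After batch 1: Beta(5.2+16, 4.4+27) = Beta(21.2, 31.4).
After batch 2: Beta(21.2+23, 31.4+22) = Beta(44.2, 53.4).
Mode of Beta(a,b) for a,b>1 is (a−1)/(a+b−2) = 43.2/95.6 = 0.4519.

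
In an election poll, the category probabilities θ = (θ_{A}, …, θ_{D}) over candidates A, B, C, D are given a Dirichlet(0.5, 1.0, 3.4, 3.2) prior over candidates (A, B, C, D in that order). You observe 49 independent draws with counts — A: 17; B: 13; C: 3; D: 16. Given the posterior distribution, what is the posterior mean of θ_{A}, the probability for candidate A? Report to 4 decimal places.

0.3065

The Dirichlet prior is conjugate to the Multinomial likelihood: each posterior αⱼ = prior αⱼ + observed count nⱼ.
Posterior concentration: (17.5, 14.0, 6.4, 19.2), total = 57.1.
E[θ_{A}|data] = α_{A}/Σα = 17.5/57.1 = 0.3065.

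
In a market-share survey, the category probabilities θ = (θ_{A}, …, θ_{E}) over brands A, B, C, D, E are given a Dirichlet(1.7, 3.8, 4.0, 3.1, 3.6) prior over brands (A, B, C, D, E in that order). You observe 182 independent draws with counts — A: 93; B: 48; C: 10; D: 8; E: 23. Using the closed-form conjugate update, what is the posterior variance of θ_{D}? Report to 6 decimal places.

The Dirichlet prior is conjugate to the Multinomial likelihood: each posterior αⱼ = prior αⱼ + observed count nⱼ.
Posterior concentration: (94.7, 51.8, 14.0, 11.1, 26.6), total = 198.2.
Var[θ_j] = α_j(Σα−α_j)/((Σα)²(Σα+1)) = 11.1·187.1/(198.2²·199.2) = 0.000265.

0.000265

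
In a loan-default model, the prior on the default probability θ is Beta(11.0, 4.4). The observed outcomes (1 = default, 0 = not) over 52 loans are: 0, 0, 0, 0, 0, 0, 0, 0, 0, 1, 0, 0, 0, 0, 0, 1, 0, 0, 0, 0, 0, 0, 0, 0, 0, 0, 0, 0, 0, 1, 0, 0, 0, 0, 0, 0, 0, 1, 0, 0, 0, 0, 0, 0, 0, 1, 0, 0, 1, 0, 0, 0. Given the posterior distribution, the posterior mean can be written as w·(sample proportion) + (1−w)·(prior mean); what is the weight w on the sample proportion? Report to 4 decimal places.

The Beta prior is conjugate to a Binomial/Bernoulli likelihood; the update adds successes to α and failures to β.
Posterior mean = (α₀+k)/(α₀+β₀+n) = [n/(α₀+β₀+n)]·(k/n) + [(α₀+β₀)/(α₀+β₀+n)]·α₀/(α₀+β₀), so only n and the prior enter the weight.
The weight on the data is w = n/(α₀+β₀+n) = 52/(11.0+4.4+52) = 52/67.4 = 0.7715.

0.7715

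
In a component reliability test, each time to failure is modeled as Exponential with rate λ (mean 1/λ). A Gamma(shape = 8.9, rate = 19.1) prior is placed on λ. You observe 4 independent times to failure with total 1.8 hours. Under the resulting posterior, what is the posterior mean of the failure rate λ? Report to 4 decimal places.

0.6172

With a Gamma(shape α, rate β) prior on the exponential rate λ, the posterior after n observations with total T = Σxᵢ is Gamma(α+n, β+T).
Posterior: Gamma(8.9+4, 19.1+1.8) = Gamma(12.9, 20.9).
Posterior mean of λ = α/β = 12.9/20.9 = 0.6172.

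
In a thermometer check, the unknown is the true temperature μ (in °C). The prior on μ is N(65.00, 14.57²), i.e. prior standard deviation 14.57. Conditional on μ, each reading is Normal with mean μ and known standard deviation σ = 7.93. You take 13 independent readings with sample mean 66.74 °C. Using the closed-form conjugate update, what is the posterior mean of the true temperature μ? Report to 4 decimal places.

For Normal data with known variance σ², a Normal(μ₀, σ₀²) prior on μ is conjugate. Posterior precision = 1/σ₀² + n/σ²; posterior mean is the precision-weighted average of μ₀ and x̄.
n·x̄ = 13·66.74 = 867.62.
σ₀² = 14.57² = 212.2849, σ² = 7.93² = 62.8849; σ² + n·σ₀² = 62.8849 + 13·212.2849 = 2822.5886.
Posterior mean = (μ₀/σ₀² + n·x̄/σ²)/(1/σ₀² + n/σ²) = (σ²·μ₀ + σ₀²·n·x̄)/(σ² + n·σ₀²) = (62.8849·65.00 + 212.2849·867.62)/2822.5886 = 188270.143438/2822.5886 = 66.7012.

66.7012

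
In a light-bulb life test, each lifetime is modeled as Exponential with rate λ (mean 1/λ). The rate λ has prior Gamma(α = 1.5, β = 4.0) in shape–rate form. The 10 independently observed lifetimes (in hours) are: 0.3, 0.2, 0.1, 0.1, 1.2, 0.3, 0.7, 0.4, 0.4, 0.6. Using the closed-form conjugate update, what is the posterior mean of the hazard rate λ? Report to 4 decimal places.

1.3855

With a Gamma(shape α, rate β) prior on the exponential rate λ, the posterior after n observations with total T = Σxᵢ is Gamma(α+n, β+T).
Sum of observations T = 4.3 hours; n = 10.
Posterior: Gamma(1.5+10, 4.0+4.3) = Gamma(11.5, 8.3).
Posterior mean of λ = α/β = 11.5/8.3 = 1.3855.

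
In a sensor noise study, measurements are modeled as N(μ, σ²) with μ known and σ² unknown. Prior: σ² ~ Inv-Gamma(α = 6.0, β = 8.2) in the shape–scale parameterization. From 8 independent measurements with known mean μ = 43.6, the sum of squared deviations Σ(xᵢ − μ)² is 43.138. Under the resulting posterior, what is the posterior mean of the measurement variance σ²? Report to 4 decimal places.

3.3077

With known mean μ and an Inverse-Gamma(α, β) prior on σ², the Normal likelihood is conjugate: posterior is Inv-Gamma(α + n/2, β + Σ(xᵢ−μ)²/2).
Posterior: Inv-Gamma(6.0 + 8/2, 8.2 + 43.138/2) = Inv-Gamma(10.00, 29.7690).
E[σ²|data] = β/(α−1) = 29.7690/9.00 = 3.3077.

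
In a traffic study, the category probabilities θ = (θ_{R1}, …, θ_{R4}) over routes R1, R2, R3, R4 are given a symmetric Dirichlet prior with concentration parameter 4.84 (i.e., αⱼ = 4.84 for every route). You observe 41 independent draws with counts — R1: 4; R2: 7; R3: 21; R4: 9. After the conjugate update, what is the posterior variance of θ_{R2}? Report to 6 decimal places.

0.002570

The Dirichlet prior is conjugate to the Multinomial likelihood: each posterior αⱼ = prior αⱼ + observed count nⱼ.
Posterior concentration: (8.84, 11.84, 25.84, 13.84), total = 60.36.
Var[θ_j] = α_j(Σα−α_j)/((Σα)²(Σα+1)) = 11.84·48.52/(60.36²·61.36) = 0.002570.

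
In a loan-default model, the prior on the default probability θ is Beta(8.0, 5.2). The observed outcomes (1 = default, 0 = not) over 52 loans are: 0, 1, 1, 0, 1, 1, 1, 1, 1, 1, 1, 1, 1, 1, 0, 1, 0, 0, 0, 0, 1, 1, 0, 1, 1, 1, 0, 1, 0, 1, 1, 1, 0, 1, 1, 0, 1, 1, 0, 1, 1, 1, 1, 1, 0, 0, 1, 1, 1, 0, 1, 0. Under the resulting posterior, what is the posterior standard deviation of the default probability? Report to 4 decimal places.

The Beta prior is conjugate to a Binomial/Bernoulli likelihood; the update adds successes to α and failures to β.
Posterior: Beta(α+k, β+n−k) = Beta(8.0+35, 5.2+17) = Beta(43.0, 22.2).
Var = αβ/((α+β)²(α+β+1)) = 43.0·22.2/(65.2²·66.2) = 0.00339210; SD = √0.00339210 = 0.0582.

0.0582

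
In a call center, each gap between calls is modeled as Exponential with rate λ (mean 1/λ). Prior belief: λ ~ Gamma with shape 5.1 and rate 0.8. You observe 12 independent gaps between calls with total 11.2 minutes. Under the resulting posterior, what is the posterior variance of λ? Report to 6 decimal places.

0.118750

With a Gamma(shape α, rate β) prior on the exponential rate λ, the posterior after n observations with total T = Σxᵢ is Gamma(α+n, β+T).
Posterior: Gamma(5.1+12, 0.8+11.2) = Gamma(17.1, 12.0).
Var = α/β² = 0.118750.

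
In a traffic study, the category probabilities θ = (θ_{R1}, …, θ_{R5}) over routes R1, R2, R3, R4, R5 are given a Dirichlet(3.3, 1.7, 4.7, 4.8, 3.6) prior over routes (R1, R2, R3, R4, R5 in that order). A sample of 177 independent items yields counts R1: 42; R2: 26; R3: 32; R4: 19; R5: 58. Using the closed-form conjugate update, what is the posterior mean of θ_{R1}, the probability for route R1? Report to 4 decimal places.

0.2322

The Dirichlet prior is conjugate to the Multinomial likelihood: each posterior αⱼ = prior αⱼ + observed count nⱼ.
Posterior concentration: (45.3, 27.7, 36.7, 23.8, 61.6), total = 195.1.
E[θ_{R1}|data] = α_{R1}/Σα = 45.3/195.1 = 0.2322.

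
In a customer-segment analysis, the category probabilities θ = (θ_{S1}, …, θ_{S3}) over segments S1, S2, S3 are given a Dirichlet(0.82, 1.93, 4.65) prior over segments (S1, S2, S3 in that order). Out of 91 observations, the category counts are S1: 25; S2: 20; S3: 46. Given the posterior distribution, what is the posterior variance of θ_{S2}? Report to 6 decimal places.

The Dirichlet prior is conjugate to the Multinomial likelihood: each posterior αⱼ = prior αⱼ + observed count nⱼ.
Posterior concentration: (25.82, 21.93, 50.65), total = 98.40.
Var[θ_j] = α_j(Σα−α_j)/((Σα)²(Σα+1)) = 21.93·76.47/(98.40²·99.40) = 0.001742.

0.001742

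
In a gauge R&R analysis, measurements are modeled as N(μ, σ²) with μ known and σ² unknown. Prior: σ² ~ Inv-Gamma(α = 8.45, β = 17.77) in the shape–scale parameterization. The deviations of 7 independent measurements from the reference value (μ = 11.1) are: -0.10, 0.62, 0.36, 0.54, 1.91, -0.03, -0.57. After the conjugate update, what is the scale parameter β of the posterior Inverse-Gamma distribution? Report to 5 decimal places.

With known mean μ and an Inverse-Gamma(α, β) prior on σ², the Normal likelihood is conjugate: posterior is Inv-Gamma(α + n/2, β + Σ(xᵢ−μ)²/2).
Σ(xᵢ−μ)² = (-0.10)² + (0.62)² + (0.36)² + (0.54)² + (1.91)² + (-0.03)² + (-0.57)² = 4.7895.
Posterior: Inv-Gamma(8.45 + 7/2, 17.77 + 4.7895/2) = Inv-Gamma(11.95, 20.16475).
Posterior β = 20.16475.

20.16475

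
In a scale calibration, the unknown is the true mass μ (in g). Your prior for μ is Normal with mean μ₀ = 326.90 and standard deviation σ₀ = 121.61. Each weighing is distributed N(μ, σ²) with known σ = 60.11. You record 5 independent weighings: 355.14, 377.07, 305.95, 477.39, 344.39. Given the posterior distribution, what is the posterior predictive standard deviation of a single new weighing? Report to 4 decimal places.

For Normal data with known variance σ², a Normal(μ₀, σ₀²) prior on μ is conjugate. Posterior precision = 1/σ₀² + n/σ²; posterior mean is the precision-weighted average of μ₀ and x̄.
σ₀² = 121.61² = 14788.9921, σ² = 60.11² = 3613.2121; σ² + n·σ₀² = 3613.2121 + 5·14788.9921 = 77558.1726.
Posterior precision = 1/σ₀² + n/σ² = 1/14788.9921 + 5/3613.2121 = (σ² + n·σ₀²)/(σ₀²σ²) = 77558.1726/(14788.9921·3613.2121); posterior variance σₙ² = σ₀²σ²/(σ² + n·σ₀²) = 14788.9921·3613.2121/77558.1726 = 688.976589.
Predictive variance for one new observation = σₙ² + σ² = 14788.9921·3613.2121/77558.1726 + 3613.2121 = σ²·(σ₀² + 77558.1726)/77558.1726 = 3613.2121·92347.1647/77558.1726 = 4302.188689; SD = √(3613.2121·92347.1647/77558.1726) = 65.5911.

65.5911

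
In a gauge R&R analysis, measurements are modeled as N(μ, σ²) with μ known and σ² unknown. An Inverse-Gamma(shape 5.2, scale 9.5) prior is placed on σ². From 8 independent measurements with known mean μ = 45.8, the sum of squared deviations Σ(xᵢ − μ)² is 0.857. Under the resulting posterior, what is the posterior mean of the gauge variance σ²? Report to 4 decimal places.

1.2108

With known mean μ and an Inverse-Gamma(α, β) prior on σ², the Normal likelihood is conjugate: posterior is Inv-Gamma(α + n/2, β + Σ(xᵢ−μ)²/2).
Posterior: Inv-Gamma(5.2 + 8/2, 9.5 + 0.857/2) = Inv-Gamma(9.20, 9.9285).
E[σ²|data] = β/(α−1) = 9.9285/8.20 = 1.2108.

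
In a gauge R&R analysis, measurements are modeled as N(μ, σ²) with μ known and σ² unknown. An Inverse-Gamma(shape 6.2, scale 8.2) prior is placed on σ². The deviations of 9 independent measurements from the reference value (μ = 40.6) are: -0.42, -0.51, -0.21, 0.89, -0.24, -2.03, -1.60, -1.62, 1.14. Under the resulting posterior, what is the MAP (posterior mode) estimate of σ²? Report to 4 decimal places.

With known mean μ and an Inverse-Gamma(α, β) prior on σ², the Normal likelihood is conjugate: posterior is Inv-Gamma(α + n/2, β + Σ(xᵢ−μ)²/2).
Σ(xᵢ−μ)² = (-0.42)² + (-0.51)² + (-0.21)² + (0.89)² + (-0.24)² + (-2.03)² + (-1.60)² + (-1.62)² + (1.14)² = 11.9352.
Posterior: Inv-Gamma(6.2 + 9/2, 8.2 + 11.9352/2) = Inv-Gamma(10.70, 14.16760).
Mode = β/(α+1) = 14.16760/11.70 = 1.2109.

1.2109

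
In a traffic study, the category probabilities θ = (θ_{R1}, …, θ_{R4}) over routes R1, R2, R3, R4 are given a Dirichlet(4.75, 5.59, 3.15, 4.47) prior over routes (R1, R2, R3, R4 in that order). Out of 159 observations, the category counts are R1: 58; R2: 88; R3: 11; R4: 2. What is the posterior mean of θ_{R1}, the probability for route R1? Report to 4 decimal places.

0.3546

The Dirichlet prior is conjugate to the Multinomial likelihood: each posterior αⱼ = prior αⱼ + observed count nⱼ.
Posterior concentration: (62.75, 93.59, 14.15, 6.47), total = 176.96.
E[θ_{R1}|data] = α_{R1}/Σα = 62.75/176.96 = 0.3546.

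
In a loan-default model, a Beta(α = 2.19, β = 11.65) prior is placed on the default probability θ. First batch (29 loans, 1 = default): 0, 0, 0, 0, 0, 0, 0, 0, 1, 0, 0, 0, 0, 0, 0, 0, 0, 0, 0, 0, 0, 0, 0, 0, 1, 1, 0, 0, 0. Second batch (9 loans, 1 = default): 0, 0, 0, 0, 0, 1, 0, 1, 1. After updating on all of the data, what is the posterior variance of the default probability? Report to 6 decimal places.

The Beta prior is conjugate to a Binomial/Bernoulli likelihood; the update adds successes to α and failures to β.
After batch 1: Beta(2.19+3, 11.65+26) = Beta(5.19, 37.65).
After batch 2: Beta(5.19+3, 37.65+6) = Beta(8.19, 43.65).
Var = αβ/((α+β)²(α+β+1)) = 8.19·43.65/(51.84²·52.84) = 0.002518.

0.002518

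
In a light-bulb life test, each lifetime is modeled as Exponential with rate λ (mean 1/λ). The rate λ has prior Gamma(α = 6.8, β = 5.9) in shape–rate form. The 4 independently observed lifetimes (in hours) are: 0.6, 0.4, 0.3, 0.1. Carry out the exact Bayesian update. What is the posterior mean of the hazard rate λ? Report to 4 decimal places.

With a Gamma(shape α, rate β) prior on the exponential rate λ, the posterior after n observations with total T = Σxᵢ is Gamma(α+n, β+T).
Sum of observations T = 1.4 hours; n = 4.
Posterior: Gamma(6.8+4, 5.9+1.4) = Gamma(10.8, 7.3).
Posterior mean of λ = α/β = 10.8/7.3 = 1.4795.

1.4795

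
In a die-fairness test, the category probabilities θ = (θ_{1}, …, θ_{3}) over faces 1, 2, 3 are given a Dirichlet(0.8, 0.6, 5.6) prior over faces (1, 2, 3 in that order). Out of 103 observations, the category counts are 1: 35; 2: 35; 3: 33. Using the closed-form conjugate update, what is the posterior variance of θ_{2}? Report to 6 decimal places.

0.001972

The Dirichlet prior is conjugate to the Multinomial likelihood: each posterior αⱼ = prior αⱼ + observed count nⱼ.
Posterior concentration: (35.8, 35.6, 38.6), total = 110.0.
Var[θ_j] = α_j(Σα−α_j)/((Σα)²(Σα+1)) = 35.6·74.4/(110.0²·111.0) = 0.001972.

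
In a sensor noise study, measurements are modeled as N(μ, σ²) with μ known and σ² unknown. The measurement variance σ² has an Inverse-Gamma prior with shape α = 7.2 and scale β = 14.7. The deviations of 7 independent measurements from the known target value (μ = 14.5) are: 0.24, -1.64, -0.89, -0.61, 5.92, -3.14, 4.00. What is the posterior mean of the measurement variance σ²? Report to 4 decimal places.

4.8566

With known mean μ and an Inverse-Gamma(α, β) prior on σ², the Normal likelihood is conjugate: posterior is Inv-Gamma(α + n/2, β + Σ(xᵢ−μ)²/2).
Σ(xᵢ−μ)² = (0.24)² + (-1.64)² + (-0.89)² + (-0.61)² + (5.92)² + (-3.14)² + (4.00)² = 64.8174.
Posterior: Inv-Gamma(7.2 + 7/2, 14.7 + 64.8174/2) = Inv-Gamma(10.70, 47.10870).
E[σ²|data] = β/(α−1) = 47.10870/9.70 = 4.8566.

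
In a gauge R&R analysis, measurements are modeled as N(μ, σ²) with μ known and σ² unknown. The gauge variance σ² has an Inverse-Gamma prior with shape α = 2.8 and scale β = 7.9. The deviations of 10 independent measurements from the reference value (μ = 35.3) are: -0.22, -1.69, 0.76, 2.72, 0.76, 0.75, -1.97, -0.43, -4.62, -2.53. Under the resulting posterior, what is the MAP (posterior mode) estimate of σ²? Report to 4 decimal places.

With known mean μ and an Inverse-Gamma(α, β) prior on σ², the Normal likelihood is conjugate: posterior is Inv-Gamma(α + n/2, β + Σ(xᵢ−μ)²/2).
Σ(xᵢ−μ)² = (-0.22)² + (-1.69)² + (0.76)² + (2.72)² + (0.76)² + (0.75)² + (-1.97)² + (-0.43)² + (-4.62)² + (-2.53)² = 43.8317.
Posterior: Inv-Gamma(2.8 + 10/2, 7.9 + 43.8317/2) = Inv-Gamma(7.80, 29.81585).
Mode = β/(α+1) = 29.81585/8.80 = 3.3882.

3.3882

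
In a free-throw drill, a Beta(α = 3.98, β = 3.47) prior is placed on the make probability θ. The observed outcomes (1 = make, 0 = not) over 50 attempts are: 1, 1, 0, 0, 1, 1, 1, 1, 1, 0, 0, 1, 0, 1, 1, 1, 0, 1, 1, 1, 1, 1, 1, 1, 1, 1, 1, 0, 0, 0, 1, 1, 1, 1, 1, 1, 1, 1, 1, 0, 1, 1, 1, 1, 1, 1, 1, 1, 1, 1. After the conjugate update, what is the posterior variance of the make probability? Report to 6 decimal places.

0.003071

The Beta prior is conjugate to a Binomial/Bernoulli likelihood; the update adds successes to α and failures to β.
Posterior: Beta(α+k, β+n−k) = Beta(3.98+40, 3.47+10) = Beta(43.98, 13.47).
Var = αβ/((α+β)²(α+β+1)) = 43.98·13.47/(57.45²·58.45) = 0.003071.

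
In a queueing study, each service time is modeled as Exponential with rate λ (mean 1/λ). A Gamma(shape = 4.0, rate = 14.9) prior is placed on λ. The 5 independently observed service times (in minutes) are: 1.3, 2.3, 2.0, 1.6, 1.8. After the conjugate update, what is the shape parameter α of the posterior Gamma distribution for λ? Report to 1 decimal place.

With a Gamma(shape α, rate β) prior on the exponential rate λ, the posterior after n observations with total T = Σxᵢ is Gamma(α+n, β+T).
Sum of observations T = 9.0 minutes; n = 5.
Posterior: Gamma(4.0+5, 14.9+9.0) = Gamma(9.0, 23.9).
Posterior α = 9.0.

9.0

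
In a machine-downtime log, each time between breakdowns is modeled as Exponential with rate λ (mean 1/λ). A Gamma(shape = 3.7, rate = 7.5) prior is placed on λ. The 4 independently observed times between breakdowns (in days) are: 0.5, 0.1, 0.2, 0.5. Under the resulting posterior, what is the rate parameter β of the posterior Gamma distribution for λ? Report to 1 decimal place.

With a Gamma(shape α, rate β) prior on the exponential rate λ, the posterior after n observations with total T = Σxᵢ is Gamma(α+n, β+T).
Sum of observations T = 1.3 days; n = 4.
Posterior: Gamma(3.7+4, 7.5+1.3) = Gamma(7.7, 8.8).
Posterior β = 8.8.

8.8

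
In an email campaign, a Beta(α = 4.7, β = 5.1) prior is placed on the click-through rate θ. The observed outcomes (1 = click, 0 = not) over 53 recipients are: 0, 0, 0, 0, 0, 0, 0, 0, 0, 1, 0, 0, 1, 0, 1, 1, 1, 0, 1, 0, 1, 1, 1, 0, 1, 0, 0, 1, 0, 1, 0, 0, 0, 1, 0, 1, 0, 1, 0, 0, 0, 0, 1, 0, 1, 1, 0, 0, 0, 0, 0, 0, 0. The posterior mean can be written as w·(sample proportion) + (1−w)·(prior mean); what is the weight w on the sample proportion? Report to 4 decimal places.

0.8439

The Beta prior is conjugate to a Binomial/Bernoulli likelihood; the update adds successes to α and failures to β.
Posterior mean = (α₀+k)/(α₀+β₀+n) = [n/(α₀+β₀+n)]·(k/n) + [(α₀+β₀)/(α₀+β₀+n)]·α₀/(α₀+β₀), so only n and the prior enter the weight.
The weight on the data is w = n/(α₀+β₀+n) = 53/(4.7+5.1+53) = 53/62.8 = 0.8439.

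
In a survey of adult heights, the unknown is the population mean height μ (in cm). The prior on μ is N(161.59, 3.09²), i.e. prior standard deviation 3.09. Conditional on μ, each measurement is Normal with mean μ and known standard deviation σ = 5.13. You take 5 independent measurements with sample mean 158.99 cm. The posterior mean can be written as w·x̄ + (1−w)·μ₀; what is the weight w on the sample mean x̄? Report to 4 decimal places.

For Normal data with known variance σ², a Normal(μ₀, σ₀²) prior on μ is conjugate. Posterior precision = 1/σ₀² + n/σ²; posterior mean is the precision-weighted average of μ₀ and x̄.
σ₀² = 3.09² = 9.5481, σ² = 5.13² = 26.3169. Prior precision 1/σ₀² = 1/9.5481; data precision n/σ² = 5/26.3169.
w = (n/σ²)/(1/σ₀² + n/σ²) = n·σ₀²/(σ² + n·σ₀²) = 5·9.5481/(26.3169 + 5·9.5481) = 47.7405/74.0574 = 0.6446.

0.6446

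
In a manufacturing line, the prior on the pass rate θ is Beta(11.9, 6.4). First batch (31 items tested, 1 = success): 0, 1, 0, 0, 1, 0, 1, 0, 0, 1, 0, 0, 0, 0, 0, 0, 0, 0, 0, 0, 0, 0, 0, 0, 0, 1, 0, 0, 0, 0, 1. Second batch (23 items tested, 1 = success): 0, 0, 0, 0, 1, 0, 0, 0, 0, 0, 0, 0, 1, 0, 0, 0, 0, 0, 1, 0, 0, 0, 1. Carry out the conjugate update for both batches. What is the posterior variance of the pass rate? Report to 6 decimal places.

The Beta prior is conjugate to a Binomial/Bernoulli likelihood; the update adds successes to α and failures to β.
After batch 1: Beta(11.9+6, 6.4+25) = Beta(17.9, 31.4).
After batch 2: Beta(17.9+4, 31.4+19) = Beta(21.9, 50.4).
Var = αβ/((α+β)²(α+β+1)) = 21.9·50.4/(72.3²·73.3) = 0.002881.

0.002881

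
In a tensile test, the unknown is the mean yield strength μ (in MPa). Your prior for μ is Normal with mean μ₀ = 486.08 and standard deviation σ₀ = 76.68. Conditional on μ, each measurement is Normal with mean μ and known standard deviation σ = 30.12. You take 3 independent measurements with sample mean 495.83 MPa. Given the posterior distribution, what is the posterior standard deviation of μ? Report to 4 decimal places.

For Normal data with known variance σ², a Normal(μ₀, σ₀²) prior on μ is conjugate. Posterior precision = 1/σ₀² + n/σ²; posterior mean is the precision-weighted average of μ₀ and x̄.
σ₀² = 76.68² = 5879.8224, σ² = 30.12² = 907.2144; σ² + n·σ₀² = 907.2144 + 3·5879.8224 = 18546.6816.
Posterior precision = 1/σ₀² + n/σ² = 1/5879.8224 + 3/907.2144 = (σ² + n·σ₀²)/(σ₀²σ²) = 18546.6816/(5879.8224·907.2144); posterior variance σₙ² = σ₀²σ²/(σ² + n·σ₀²) = 5879.8224·907.2144/18546.6816 = 287.612613.
Posterior SD = √σₙ² = √(5879.8224·907.2144/18546.6816) = 16.9591.

16.9591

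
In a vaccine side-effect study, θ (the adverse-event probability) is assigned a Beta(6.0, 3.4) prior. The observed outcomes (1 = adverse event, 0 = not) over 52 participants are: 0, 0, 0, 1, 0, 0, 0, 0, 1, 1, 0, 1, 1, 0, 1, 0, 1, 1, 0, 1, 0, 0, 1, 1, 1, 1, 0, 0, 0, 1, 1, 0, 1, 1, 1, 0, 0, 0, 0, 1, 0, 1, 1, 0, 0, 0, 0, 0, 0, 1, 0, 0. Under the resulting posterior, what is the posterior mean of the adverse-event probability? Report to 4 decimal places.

0.4560

The Beta prior is conjugate to a Binomial/Bernoulli likelihood; the update adds successes to α and failures to β.
Posterior: Beta(α+k, β+n−k) = Beta(6.0+22, 3.4+30) = Beta(28.0, 33.4).
Posterior mean = α/(α+β) = 28.0/61.4 = 0.4560.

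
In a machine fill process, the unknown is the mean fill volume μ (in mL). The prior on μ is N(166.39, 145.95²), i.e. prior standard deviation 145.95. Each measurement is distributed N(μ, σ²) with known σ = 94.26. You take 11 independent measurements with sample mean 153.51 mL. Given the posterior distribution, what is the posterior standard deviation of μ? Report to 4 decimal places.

27.8965

For Normal data with known variance σ², a Normal(μ₀, σ₀²) prior on μ is conjugate. Posterior precision = 1/σ₀² + n/σ²; posterior mean is the precision-weighted average of μ₀ and x̄.
σ₀² = 145.95² = 21301.4025, σ² = 94.26² = 8884.9476; σ² + n·σ₀² = 8884.9476 + 11·21301.4025 = 243200.3751.
Posterior precision = 1/σ₀² + n/σ² = 1/21301.4025 + 11/8884.9476 = (σ² + n·σ₀²)/(σ₀²σ²) = 243200.3751/(21301.4025·8884.9476); posterior variance σₙ² = σ₀²σ²/(σ² + n·σ₀²) = 21301.4025·8884.9476/243200.3751 = 778.213623.
Posterior SD = √σₙ² = √(21301.4025·8884.9476/243200.3751) = 27.8965.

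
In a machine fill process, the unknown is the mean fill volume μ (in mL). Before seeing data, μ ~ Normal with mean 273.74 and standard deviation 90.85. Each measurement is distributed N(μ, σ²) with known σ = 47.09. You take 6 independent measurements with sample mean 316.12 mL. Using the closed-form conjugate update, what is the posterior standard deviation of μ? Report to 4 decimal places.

For Normal data with known variance σ², a Normal(μ₀, σ₀²) prior on μ is conjugate. Posterior precision = 1/σ₀² + n/σ²; posterior mean is the precision-weighted average of μ₀ and x̄.
σ₀² = 90.85² = 8253.7225, σ² = 47.09² = 2217.4681; σ² + n·σ₀² = 2217.4681 + 6·8253.7225 = 51739.8031.
Posterior precision = 1/σ₀² + n/σ² = 1/8253.7225 + 6/2217.4681 = (σ² + n·σ₀²)/(σ₀²σ²) = 51739.8031/(8253.7225·2217.4681); posterior variance σₙ² = σ₀²σ²/(σ² + n·σ₀²) = 8253.7225·2217.4681/51739.8031 = 353.738616.
Posterior SD = √σₙ² = √(8253.7225·2217.4681/51739.8031) = 18.8079.

18.8079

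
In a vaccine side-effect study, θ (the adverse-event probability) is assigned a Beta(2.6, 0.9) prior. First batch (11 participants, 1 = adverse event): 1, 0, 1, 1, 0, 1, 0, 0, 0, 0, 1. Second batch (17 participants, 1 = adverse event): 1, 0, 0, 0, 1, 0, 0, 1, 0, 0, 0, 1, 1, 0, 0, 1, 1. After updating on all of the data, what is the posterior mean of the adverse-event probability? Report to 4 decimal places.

0.4635

The Beta prior is conjugate to a Binomial/Bernoulli likelihood; the update adds successes to α and failures to β.
After batch 1: Beta(2.6+5, 0.9+6) = Beta(7.6, 6.9).
After batch 2: Beta(7.6+7, 6.9+10) = Beta(14.6, 16.9).
Posterior mean = α/(α+β) = 14.6/31.5 = 0.4635.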